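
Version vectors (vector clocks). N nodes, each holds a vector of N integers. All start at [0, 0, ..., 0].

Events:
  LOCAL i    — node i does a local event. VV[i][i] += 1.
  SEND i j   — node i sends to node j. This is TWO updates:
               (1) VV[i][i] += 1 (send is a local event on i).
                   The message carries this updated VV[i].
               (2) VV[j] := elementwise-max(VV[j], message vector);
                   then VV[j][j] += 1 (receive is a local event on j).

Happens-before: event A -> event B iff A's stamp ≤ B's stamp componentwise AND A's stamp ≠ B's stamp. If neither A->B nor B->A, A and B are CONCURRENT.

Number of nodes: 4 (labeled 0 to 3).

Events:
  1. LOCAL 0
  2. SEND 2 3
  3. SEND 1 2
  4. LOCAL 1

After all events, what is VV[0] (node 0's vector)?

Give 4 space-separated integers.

Answer: 1 0 0 0

Derivation:
Initial: VV[0]=[0, 0, 0, 0]
Initial: VV[1]=[0, 0, 0, 0]
Initial: VV[2]=[0, 0, 0, 0]
Initial: VV[3]=[0, 0, 0, 0]
Event 1: LOCAL 0: VV[0][0]++ -> VV[0]=[1, 0, 0, 0]
Event 2: SEND 2->3: VV[2][2]++ -> VV[2]=[0, 0, 1, 0], msg_vec=[0, 0, 1, 0]; VV[3]=max(VV[3],msg_vec) then VV[3][3]++ -> VV[3]=[0, 0, 1, 1]
Event 3: SEND 1->2: VV[1][1]++ -> VV[1]=[0, 1, 0, 0], msg_vec=[0, 1, 0, 0]; VV[2]=max(VV[2],msg_vec) then VV[2][2]++ -> VV[2]=[0, 1, 2, 0]
Event 4: LOCAL 1: VV[1][1]++ -> VV[1]=[0, 2, 0, 0]
Final vectors: VV[0]=[1, 0, 0, 0]; VV[1]=[0, 2, 0, 0]; VV[2]=[0, 1, 2, 0]; VV[3]=[0, 0, 1, 1]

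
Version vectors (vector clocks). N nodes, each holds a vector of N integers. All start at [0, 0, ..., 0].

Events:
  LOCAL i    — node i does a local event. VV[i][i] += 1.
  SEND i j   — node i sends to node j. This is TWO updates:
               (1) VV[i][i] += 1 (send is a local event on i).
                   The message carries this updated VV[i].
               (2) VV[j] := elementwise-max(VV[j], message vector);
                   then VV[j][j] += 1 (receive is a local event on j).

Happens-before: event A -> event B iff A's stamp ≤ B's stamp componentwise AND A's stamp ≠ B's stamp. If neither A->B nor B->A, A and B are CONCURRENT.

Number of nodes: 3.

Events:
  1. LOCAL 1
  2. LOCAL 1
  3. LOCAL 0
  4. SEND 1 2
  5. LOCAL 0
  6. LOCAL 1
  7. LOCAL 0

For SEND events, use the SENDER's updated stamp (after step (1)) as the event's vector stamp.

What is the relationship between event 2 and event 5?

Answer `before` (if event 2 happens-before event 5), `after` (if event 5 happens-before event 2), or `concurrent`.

Answer: concurrent

Derivation:
Initial: VV[0]=[0, 0, 0]
Initial: VV[1]=[0, 0, 0]
Initial: VV[2]=[0, 0, 0]
Event 1: LOCAL 1: VV[1][1]++ -> VV[1]=[0, 1, 0]
Event 2: LOCAL 1: VV[1][1]++ -> VV[1]=[0, 2, 0]
Event 3: LOCAL 0: VV[0][0]++ -> VV[0]=[1, 0, 0]
Event 4: SEND 1->2: VV[1][1]++ -> VV[1]=[0, 3, 0], msg_vec=[0, 3, 0]; VV[2]=max(VV[2],msg_vec) then VV[2][2]++ -> VV[2]=[0, 3, 1]
Event 5: LOCAL 0: VV[0][0]++ -> VV[0]=[2, 0, 0]
Event 6: LOCAL 1: VV[1][1]++ -> VV[1]=[0, 4, 0]
Event 7: LOCAL 0: VV[0][0]++ -> VV[0]=[3, 0, 0]
Event 2 stamp: [0, 2, 0]
Event 5 stamp: [2, 0, 0]
[0, 2, 0] <= [2, 0, 0]? False
[2, 0, 0] <= [0, 2, 0]? False
Relation: concurrent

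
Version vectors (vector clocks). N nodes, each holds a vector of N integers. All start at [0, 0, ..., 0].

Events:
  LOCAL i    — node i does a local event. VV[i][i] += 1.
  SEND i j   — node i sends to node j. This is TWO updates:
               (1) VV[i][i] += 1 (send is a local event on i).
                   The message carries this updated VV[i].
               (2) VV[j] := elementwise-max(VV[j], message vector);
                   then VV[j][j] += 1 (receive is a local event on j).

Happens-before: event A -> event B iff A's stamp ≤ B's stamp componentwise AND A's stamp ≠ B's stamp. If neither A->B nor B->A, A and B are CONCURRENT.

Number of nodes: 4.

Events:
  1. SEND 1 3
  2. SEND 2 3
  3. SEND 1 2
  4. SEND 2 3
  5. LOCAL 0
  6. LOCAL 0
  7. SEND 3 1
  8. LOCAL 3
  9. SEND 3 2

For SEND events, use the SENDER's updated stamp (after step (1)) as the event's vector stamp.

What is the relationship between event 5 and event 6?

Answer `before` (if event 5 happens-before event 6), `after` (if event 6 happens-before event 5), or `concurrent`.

Initial: VV[0]=[0, 0, 0, 0]
Initial: VV[1]=[0, 0, 0, 0]
Initial: VV[2]=[0, 0, 0, 0]
Initial: VV[3]=[0, 0, 0, 0]
Event 1: SEND 1->3: VV[1][1]++ -> VV[1]=[0, 1, 0, 0], msg_vec=[0, 1, 0, 0]; VV[3]=max(VV[3],msg_vec) then VV[3][3]++ -> VV[3]=[0, 1, 0, 1]
Event 2: SEND 2->3: VV[2][2]++ -> VV[2]=[0, 0, 1, 0], msg_vec=[0, 0, 1, 0]; VV[3]=max(VV[3],msg_vec) then VV[3][3]++ -> VV[3]=[0, 1, 1, 2]
Event 3: SEND 1->2: VV[1][1]++ -> VV[1]=[0, 2, 0, 0], msg_vec=[0, 2, 0, 0]; VV[2]=max(VV[2],msg_vec) then VV[2][2]++ -> VV[2]=[0, 2, 2, 0]
Event 4: SEND 2->3: VV[2][2]++ -> VV[2]=[0, 2, 3, 0], msg_vec=[0, 2, 3, 0]; VV[3]=max(VV[3],msg_vec) then VV[3][3]++ -> VV[3]=[0, 2, 3, 3]
Event 5: LOCAL 0: VV[0][0]++ -> VV[0]=[1, 0, 0, 0]
Event 6: LOCAL 0: VV[0][0]++ -> VV[0]=[2, 0, 0, 0]
Event 7: SEND 3->1: VV[3][3]++ -> VV[3]=[0, 2, 3, 4], msg_vec=[0, 2, 3, 4]; VV[1]=max(VV[1],msg_vec) then VV[1][1]++ -> VV[1]=[0, 3, 3, 4]
Event 8: LOCAL 3: VV[3][3]++ -> VV[3]=[0, 2, 3, 5]
Event 9: SEND 3->2: VV[3][3]++ -> VV[3]=[0, 2, 3, 6], msg_vec=[0, 2, 3, 6]; VV[2]=max(VV[2],msg_vec) then VV[2][2]++ -> VV[2]=[0, 2, 4, 6]
Event 5 stamp: [1, 0, 0, 0]
Event 6 stamp: [2, 0, 0, 0]
[1, 0, 0, 0] <= [2, 0, 0, 0]? True
[2, 0, 0, 0] <= [1, 0, 0, 0]? False
Relation: before

Answer: before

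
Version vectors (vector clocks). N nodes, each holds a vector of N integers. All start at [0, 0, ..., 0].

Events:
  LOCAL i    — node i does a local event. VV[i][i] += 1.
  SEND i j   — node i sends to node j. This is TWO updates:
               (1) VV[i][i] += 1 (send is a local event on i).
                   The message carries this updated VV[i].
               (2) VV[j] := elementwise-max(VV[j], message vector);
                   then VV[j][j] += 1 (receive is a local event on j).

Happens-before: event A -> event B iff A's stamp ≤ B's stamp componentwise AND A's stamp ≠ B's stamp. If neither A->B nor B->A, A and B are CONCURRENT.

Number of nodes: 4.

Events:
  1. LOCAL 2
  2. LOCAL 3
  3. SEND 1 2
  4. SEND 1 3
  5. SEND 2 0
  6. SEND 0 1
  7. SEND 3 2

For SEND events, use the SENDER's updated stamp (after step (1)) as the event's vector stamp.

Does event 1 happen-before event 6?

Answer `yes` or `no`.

Initial: VV[0]=[0, 0, 0, 0]
Initial: VV[1]=[0, 0, 0, 0]
Initial: VV[2]=[0, 0, 0, 0]
Initial: VV[3]=[0, 0, 0, 0]
Event 1: LOCAL 2: VV[2][2]++ -> VV[2]=[0, 0, 1, 0]
Event 2: LOCAL 3: VV[3][3]++ -> VV[3]=[0, 0, 0, 1]
Event 3: SEND 1->2: VV[1][1]++ -> VV[1]=[0, 1, 0, 0], msg_vec=[0, 1, 0, 0]; VV[2]=max(VV[2],msg_vec) then VV[2][2]++ -> VV[2]=[0, 1, 2, 0]
Event 4: SEND 1->3: VV[1][1]++ -> VV[1]=[0, 2, 0, 0], msg_vec=[0, 2, 0, 0]; VV[3]=max(VV[3],msg_vec) then VV[3][3]++ -> VV[3]=[0, 2, 0, 2]
Event 5: SEND 2->0: VV[2][2]++ -> VV[2]=[0, 1, 3, 0], msg_vec=[0, 1, 3, 0]; VV[0]=max(VV[0],msg_vec) then VV[0][0]++ -> VV[0]=[1, 1, 3, 0]
Event 6: SEND 0->1: VV[0][0]++ -> VV[0]=[2, 1, 3, 0], msg_vec=[2, 1, 3, 0]; VV[1]=max(VV[1],msg_vec) then VV[1][1]++ -> VV[1]=[2, 3, 3, 0]
Event 7: SEND 3->2: VV[3][3]++ -> VV[3]=[0, 2, 0, 3], msg_vec=[0, 2, 0, 3]; VV[2]=max(VV[2],msg_vec) then VV[2][2]++ -> VV[2]=[0, 2, 4, 3]
Event 1 stamp: [0, 0, 1, 0]
Event 6 stamp: [2, 1, 3, 0]
[0, 0, 1, 0] <= [2, 1, 3, 0]? True. Equal? False. Happens-before: True

Answer: yes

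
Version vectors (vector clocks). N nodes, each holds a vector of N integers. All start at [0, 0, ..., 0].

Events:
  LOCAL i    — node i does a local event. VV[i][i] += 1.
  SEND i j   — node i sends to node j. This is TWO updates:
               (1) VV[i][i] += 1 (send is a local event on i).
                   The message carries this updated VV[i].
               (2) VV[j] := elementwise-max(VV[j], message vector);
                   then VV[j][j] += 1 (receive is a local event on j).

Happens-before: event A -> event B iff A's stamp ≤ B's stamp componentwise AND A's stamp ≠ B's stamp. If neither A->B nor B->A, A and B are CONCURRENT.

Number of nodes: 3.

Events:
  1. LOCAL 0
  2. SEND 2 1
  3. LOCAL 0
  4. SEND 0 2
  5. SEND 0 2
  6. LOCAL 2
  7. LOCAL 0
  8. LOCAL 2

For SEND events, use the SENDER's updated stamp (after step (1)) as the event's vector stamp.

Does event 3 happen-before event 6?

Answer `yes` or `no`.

Initial: VV[0]=[0, 0, 0]
Initial: VV[1]=[0, 0, 0]
Initial: VV[2]=[0, 0, 0]
Event 1: LOCAL 0: VV[0][0]++ -> VV[0]=[1, 0, 0]
Event 2: SEND 2->1: VV[2][2]++ -> VV[2]=[0, 0, 1], msg_vec=[0, 0, 1]; VV[1]=max(VV[1],msg_vec) then VV[1][1]++ -> VV[1]=[0, 1, 1]
Event 3: LOCAL 0: VV[0][0]++ -> VV[0]=[2, 0, 0]
Event 4: SEND 0->2: VV[0][0]++ -> VV[0]=[3, 0, 0], msg_vec=[3, 0, 0]; VV[2]=max(VV[2],msg_vec) then VV[2][2]++ -> VV[2]=[3, 0, 2]
Event 5: SEND 0->2: VV[0][0]++ -> VV[0]=[4, 0, 0], msg_vec=[4, 0, 0]; VV[2]=max(VV[2],msg_vec) then VV[2][2]++ -> VV[2]=[4, 0, 3]
Event 6: LOCAL 2: VV[2][2]++ -> VV[2]=[4, 0, 4]
Event 7: LOCAL 0: VV[0][0]++ -> VV[0]=[5, 0, 0]
Event 8: LOCAL 2: VV[2][2]++ -> VV[2]=[4, 0, 5]
Event 3 stamp: [2, 0, 0]
Event 6 stamp: [4, 0, 4]
[2, 0, 0] <= [4, 0, 4]? True. Equal? False. Happens-before: True

Answer: yes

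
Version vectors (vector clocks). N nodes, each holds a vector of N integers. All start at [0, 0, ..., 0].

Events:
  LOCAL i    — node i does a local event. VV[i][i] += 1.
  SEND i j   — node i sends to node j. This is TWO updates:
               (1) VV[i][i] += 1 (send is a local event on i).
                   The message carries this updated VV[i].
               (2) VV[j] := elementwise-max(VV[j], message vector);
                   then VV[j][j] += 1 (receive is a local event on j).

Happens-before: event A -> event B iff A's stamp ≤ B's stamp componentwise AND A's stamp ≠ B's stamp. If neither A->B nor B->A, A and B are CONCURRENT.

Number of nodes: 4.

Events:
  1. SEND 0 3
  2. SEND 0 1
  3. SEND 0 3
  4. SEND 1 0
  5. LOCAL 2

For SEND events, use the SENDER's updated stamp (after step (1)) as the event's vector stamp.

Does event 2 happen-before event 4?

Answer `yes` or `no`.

Initial: VV[0]=[0, 0, 0, 0]
Initial: VV[1]=[0, 0, 0, 0]
Initial: VV[2]=[0, 0, 0, 0]
Initial: VV[3]=[0, 0, 0, 0]
Event 1: SEND 0->3: VV[0][0]++ -> VV[0]=[1, 0, 0, 0], msg_vec=[1, 0, 0, 0]; VV[3]=max(VV[3],msg_vec) then VV[3][3]++ -> VV[3]=[1, 0, 0, 1]
Event 2: SEND 0->1: VV[0][0]++ -> VV[0]=[2, 0, 0, 0], msg_vec=[2, 0, 0, 0]; VV[1]=max(VV[1],msg_vec) then VV[1][1]++ -> VV[1]=[2, 1, 0, 0]
Event 3: SEND 0->3: VV[0][0]++ -> VV[0]=[3, 0, 0, 0], msg_vec=[3, 0, 0, 0]; VV[3]=max(VV[3],msg_vec) then VV[3][3]++ -> VV[3]=[3, 0, 0, 2]
Event 4: SEND 1->0: VV[1][1]++ -> VV[1]=[2, 2, 0, 0], msg_vec=[2, 2, 0, 0]; VV[0]=max(VV[0],msg_vec) then VV[0][0]++ -> VV[0]=[4, 2, 0, 0]
Event 5: LOCAL 2: VV[2][2]++ -> VV[2]=[0, 0, 1, 0]
Event 2 stamp: [2, 0, 0, 0]
Event 4 stamp: [2, 2, 0, 0]
[2, 0, 0, 0] <= [2, 2, 0, 0]? True. Equal? False. Happens-before: True

Answer: yes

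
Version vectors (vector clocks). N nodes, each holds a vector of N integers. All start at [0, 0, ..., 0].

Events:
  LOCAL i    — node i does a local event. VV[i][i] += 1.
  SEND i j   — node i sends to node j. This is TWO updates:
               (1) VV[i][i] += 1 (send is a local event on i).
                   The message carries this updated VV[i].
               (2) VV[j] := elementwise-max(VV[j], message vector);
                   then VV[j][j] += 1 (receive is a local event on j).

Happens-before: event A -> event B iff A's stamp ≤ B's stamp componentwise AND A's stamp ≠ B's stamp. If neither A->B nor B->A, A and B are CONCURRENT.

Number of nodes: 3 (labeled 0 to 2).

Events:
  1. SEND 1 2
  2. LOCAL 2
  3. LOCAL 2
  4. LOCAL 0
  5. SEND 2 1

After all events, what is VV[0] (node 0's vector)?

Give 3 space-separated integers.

Answer: 1 0 0

Derivation:
Initial: VV[0]=[0, 0, 0]
Initial: VV[1]=[0, 0, 0]
Initial: VV[2]=[0, 0, 0]
Event 1: SEND 1->2: VV[1][1]++ -> VV[1]=[0, 1, 0], msg_vec=[0, 1, 0]; VV[2]=max(VV[2],msg_vec) then VV[2][2]++ -> VV[2]=[0, 1, 1]
Event 2: LOCAL 2: VV[2][2]++ -> VV[2]=[0, 1, 2]
Event 3: LOCAL 2: VV[2][2]++ -> VV[2]=[0, 1, 3]
Event 4: LOCAL 0: VV[0][0]++ -> VV[0]=[1, 0, 0]
Event 5: SEND 2->1: VV[2][2]++ -> VV[2]=[0, 1, 4], msg_vec=[0, 1, 4]; VV[1]=max(VV[1],msg_vec) then VV[1][1]++ -> VV[1]=[0, 2, 4]
Final vectors: VV[0]=[1, 0, 0]; VV[1]=[0, 2, 4]; VV[2]=[0, 1, 4]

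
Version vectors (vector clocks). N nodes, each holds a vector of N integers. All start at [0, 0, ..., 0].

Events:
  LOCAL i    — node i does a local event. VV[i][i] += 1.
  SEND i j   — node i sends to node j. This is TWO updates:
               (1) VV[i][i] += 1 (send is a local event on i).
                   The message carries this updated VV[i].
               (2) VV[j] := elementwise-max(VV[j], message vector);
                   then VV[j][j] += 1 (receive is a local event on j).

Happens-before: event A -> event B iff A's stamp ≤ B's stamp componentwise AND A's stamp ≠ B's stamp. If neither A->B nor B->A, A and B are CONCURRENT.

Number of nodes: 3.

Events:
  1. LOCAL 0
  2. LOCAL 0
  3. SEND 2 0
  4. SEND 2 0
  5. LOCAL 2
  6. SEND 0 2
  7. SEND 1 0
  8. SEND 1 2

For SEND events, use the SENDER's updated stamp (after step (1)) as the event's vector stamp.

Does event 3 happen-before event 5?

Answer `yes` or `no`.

Initial: VV[0]=[0, 0, 0]
Initial: VV[1]=[0, 0, 0]
Initial: VV[2]=[0, 0, 0]
Event 1: LOCAL 0: VV[0][0]++ -> VV[0]=[1, 0, 0]
Event 2: LOCAL 0: VV[0][0]++ -> VV[0]=[2, 0, 0]
Event 3: SEND 2->0: VV[2][2]++ -> VV[2]=[0, 0, 1], msg_vec=[0, 0, 1]; VV[0]=max(VV[0],msg_vec) then VV[0][0]++ -> VV[0]=[3, 0, 1]
Event 4: SEND 2->0: VV[2][2]++ -> VV[2]=[0, 0, 2], msg_vec=[0, 0, 2]; VV[0]=max(VV[0],msg_vec) then VV[0][0]++ -> VV[0]=[4, 0, 2]
Event 5: LOCAL 2: VV[2][2]++ -> VV[2]=[0, 0, 3]
Event 6: SEND 0->2: VV[0][0]++ -> VV[0]=[5, 0, 2], msg_vec=[5, 0, 2]; VV[2]=max(VV[2],msg_vec) then VV[2][2]++ -> VV[2]=[5, 0, 4]
Event 7: SEND 1->0: VV[1][1]++ -> VV[1]=[0, 1, 0], msg_vec=[0, 1, 0]; VV[0]=max(VV[0],msg_vec) then VV[0][0]++ -> VV[0]=[6, 1, 2]
Event 8: SEND 1->2: VV[1][1]++ -> VV[1]=[0, 2, 0], msg_vec=[0, 2, 0]; VV[2]=max(VV[2],msg_vec) then VV[2][2]++ -> VV[2]=[5, 2, 5]
Event 3 stamp: [0, 0, 1]
Event 5 stamp: [0, 0, 3]
[0, 0, 1] <= [0, 0, 3]? True. Equal? False. Happens-before: True

Answer: yes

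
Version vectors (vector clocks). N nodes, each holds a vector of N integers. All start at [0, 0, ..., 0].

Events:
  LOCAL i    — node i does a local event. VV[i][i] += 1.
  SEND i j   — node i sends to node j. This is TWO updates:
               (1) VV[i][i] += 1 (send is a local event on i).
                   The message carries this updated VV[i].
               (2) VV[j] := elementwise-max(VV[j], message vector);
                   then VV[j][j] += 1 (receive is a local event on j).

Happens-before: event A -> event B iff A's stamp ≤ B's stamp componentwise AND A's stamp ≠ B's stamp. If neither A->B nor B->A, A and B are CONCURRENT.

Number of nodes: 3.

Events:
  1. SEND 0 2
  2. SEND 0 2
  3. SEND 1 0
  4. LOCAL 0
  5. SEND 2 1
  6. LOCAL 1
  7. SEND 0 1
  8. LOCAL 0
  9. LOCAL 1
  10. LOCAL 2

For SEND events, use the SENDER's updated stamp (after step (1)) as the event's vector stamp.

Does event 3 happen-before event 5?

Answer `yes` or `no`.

Initial: VV[0]=[0, 0, 0]
Initial: VV[1]=[0, 0, 0]
Initial: VV[2]=[0, 0, 0]
Event 1: SEND 0->2: VV[0][0]++ -> VV[0]=[1, 0, 0], msg_vec=[1, 0, 0]; VV[2]=max(VV[2],msg_vec) then VV[2][2]++ -> VV[2]=[1, 0, 1]
Event 2: SEND 0->2: VV[0][0]++ -> VV[0]=[2, 0, 0], msg_vec=[2, 0, 0]; VV[2]=max(VV[2],msg_vec) then VV[2][2]++ -> VV[2]=[2, 0, 2]
Event 3: SEND 1->0: VV[1][1]++ -> VV[1]=[0, 1, 0], msg_vec=[0, 1, 0]; VV[0]=max(VV[0],msg_vec) then VV[0][0]++ -> VV[0]=[3, 1, 0]
Event 4: LOCAL 0: VV[0][0]++ -> VV[0]=[4, 1, 0]
Event 5: SEND 2->1: VV[2][2]++ -> VV[2]=[2, 0, 3], msg_vec=[2, 0, 3]; VV[1]=max(VV[1],msg_vec) then VV[1][1]++ -> VV[1]=[2, 2, 3]
Event 6: LOCAL 1: VV[1][1]++ -> VV[1]=[2, 3, 3]
Event 7: SEND 0->1: VV[0][0]++ -> VV[0]=[5, 1, 0], msg_vec=[5, 1, 0]; VV[1]=max(VV[1],msg_vec) then VV[1][1]++ -> VV[1]=[5, 4, 3]
Event 8: LOCAL 0: VV[0][0]++ -> VV[0]=[6, 1, 0]
Event 9: LOCAL 1: VV[1][1]++ -> VV[1]=[5, 5, 3]
Event 10: LOCAL 2: VV[2][2]++ -> VV[2]=[2, 0, 4]
Event 3 stamp: [0, 1, 0]
Event 5 stamp: [2, 0, 3]
[0, 1, 0] <= [2, 0, 3]? False. Equal? False. Happens-before: False

Answer: no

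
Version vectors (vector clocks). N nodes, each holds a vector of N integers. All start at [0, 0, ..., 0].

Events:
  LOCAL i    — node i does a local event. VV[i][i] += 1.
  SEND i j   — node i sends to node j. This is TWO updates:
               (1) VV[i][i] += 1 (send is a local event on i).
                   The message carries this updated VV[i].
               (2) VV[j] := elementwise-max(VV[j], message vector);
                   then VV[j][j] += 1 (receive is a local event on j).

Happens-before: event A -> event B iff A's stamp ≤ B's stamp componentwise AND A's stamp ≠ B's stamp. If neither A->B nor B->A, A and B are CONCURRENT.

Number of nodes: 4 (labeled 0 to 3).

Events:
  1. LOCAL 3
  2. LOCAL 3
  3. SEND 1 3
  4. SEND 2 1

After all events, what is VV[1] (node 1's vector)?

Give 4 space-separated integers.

Answer: 0 2 1 0

Derivation:
Initial: VV[0]=[0, 0, 0, 0]
Initial: VV[1]=[0, 0, 0, 0]
Initial: VV[2]=[0, 0, 0, 0]
Initial: VV[3]=[0, 0, 0, 0]
Event 1: LOCAL 3: VV[3][3]++ -> VV[3]=[0, 0, 0, 1]
Event 2: LOCAL 3: VV[3][3]++ -> VV[3]=[0, 0, 0, 2]
Event 3: SEND 1->3: VV[1][1]++ -> VV[1]=[0, 1, 0, 0], msg_vec=[0, 1, 0, 0]; VV[3]=max(VV[3],msg_vec) then VV[3][3]++ -> VV[3]=[0, 1, 0, 3]
Event 4: SEND 2->1: VV[2][2]++ -> VV[2]=[0, 0, 1, 0], msg_vec=[0, 0, 1, 0]; VV[1]=max(VV[1],msg_vec) then VV[1][1]++ -> VV[1]=[0, 2, 1, 0]
Final vectors: VV[0]=[0, 0, 0, 0]; VV[1]=[0, 2, 1, 0]; VV[2]=[0, 0, 1, 0]; VV[3]=[0, 1, 0, 3]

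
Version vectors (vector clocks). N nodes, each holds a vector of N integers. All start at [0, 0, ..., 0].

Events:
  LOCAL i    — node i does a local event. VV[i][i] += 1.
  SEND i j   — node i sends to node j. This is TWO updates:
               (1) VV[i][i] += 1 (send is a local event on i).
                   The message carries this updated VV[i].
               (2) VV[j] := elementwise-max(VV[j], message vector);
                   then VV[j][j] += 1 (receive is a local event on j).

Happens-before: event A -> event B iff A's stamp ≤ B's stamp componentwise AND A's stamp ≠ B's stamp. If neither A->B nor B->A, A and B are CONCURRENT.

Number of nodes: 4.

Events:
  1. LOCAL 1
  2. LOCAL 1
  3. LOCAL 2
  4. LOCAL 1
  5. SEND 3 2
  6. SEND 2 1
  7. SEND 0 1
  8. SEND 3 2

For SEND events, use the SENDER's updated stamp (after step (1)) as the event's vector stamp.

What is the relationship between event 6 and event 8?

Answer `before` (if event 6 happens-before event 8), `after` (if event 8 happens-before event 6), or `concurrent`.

Answer: concurrent

Derivation:
Initial: VV[0]=[0, 0, 0, 0]
Initial: VV[1]=[0, 0, 0, 0]
Initial: VV[2]=[0, 0, 0, 0]
Initial: VV[3]=[0, 0, 0, 0]
Event 1: LOCAL 1: VV[1][1]++ -> VV[1]=[0, 1, 0, 0]
Event 2: LOCAL 1: VV[1][1]++ -> VV[1]=[0, 2, 0, 0]
Event 3: LOCAL 2: VV[2][2]++ -> VV[2]=[0, 0, 1, 0]
Event 4: LOCAL 1: VV[1][1]++ -> VV[1]=[0, 3, 0, 0]
Event 5: SEND 3->2: VV[3][3]++ -> VV[3]=[0, 0, 0, 1], msg_vec=[0, 0, 0, 1]; VV[2]=max(VV[2],msg_vec) then VV[2][2]++ -> VV[2]=[0, 0, 2, 1]
Event 6: SEND 2->1: VV[2][2]++ -> VV[2]=[0, 0, 3, 1], msg_vec=[0, 0, 3, 1]; VV[1]=max(VV[1],msg_vec) then VV[1][1]++ -> VV[1]=[0, 4, 3, 1]
Event 7: SEND 0->1: VV[0][0]++ -> VV[0]=[1, 0, 0, 0], msg_vec=[1, 0, 0, 0]; VV[1]=max(VV[1],msg_vec) then VV[1][1]++ -> VV[1]=[1, 5, 3, 1]
Event 8: SEND 3->2: VV[3][3]++ -> VV[3]=[0, 0, 0, 2], msg_vec=[0, 0, 0, 2]; VV[2]=max(VV[2],msg_vec) then VV[2][2]++ -> VV[2]=[0, 0, 4, 2]
Event 6 stamp: [0, 0, 3, 1]
Event 8 stamp: [0, 0, 0, 2]
[0, 0, 3, 1] <= [0, 0, 0, 2]? False
[0, 0, 0, 2] <= [0, 0, 3, 1]? False
Relation: concurrent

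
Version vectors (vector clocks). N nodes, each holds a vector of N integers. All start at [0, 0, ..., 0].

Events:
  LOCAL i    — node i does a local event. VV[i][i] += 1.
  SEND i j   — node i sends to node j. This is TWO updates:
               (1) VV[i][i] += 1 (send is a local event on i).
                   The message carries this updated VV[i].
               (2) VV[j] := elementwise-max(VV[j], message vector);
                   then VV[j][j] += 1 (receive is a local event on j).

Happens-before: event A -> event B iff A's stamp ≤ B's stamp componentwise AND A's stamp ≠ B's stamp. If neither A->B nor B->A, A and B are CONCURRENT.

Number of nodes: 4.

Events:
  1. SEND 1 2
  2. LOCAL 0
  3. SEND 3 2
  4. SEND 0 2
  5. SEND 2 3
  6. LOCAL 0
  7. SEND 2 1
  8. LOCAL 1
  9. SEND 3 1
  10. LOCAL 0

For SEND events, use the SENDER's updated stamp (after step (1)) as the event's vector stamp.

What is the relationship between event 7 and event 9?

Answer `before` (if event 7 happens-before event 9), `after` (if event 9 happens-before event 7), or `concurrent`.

Initial: VV[0]=[0, 0, 0, 0]
Initial: VV[1]=[0, 0, 0, 0]
Initial: VV[2]=[0, 0, 0, 0]
Initial: VV[3]=[0, 0, 0, 0]
Event 1: SEND 1->2: VV[1][1]++ -> VV[1]=[0, 1, 0, 0], msg_vec=[0, 1, 0, 0]; VV[2]=max(VV[2],msg_vec) then VV[2][2]++ -> VV[2]=[0, 1, 1, 0]
Event 2: LOCAL 0: VV[0][0]++ -> VV[0]=[1, 0, 0, 0]
Event 3: SEND 3->2: VV[3][3]++ -> VV[3]=[0, 0, 0, 1], msg_vec=[0, 0, 0, 1]; VV[2]=max(VV[2],msg_vec) then VV[2][2]++ -> VV[2]=[0, 1, 2, 1]
Event 4: SEND 0->2: VV[0][0]++ -> VV[0]=[2, 0, 0, 0], msg_vec=[2, 0, 0, 0]; VV[2]=max(VV[2],msg_vec) then VV[2][2]++ -> VV[2]=[2, 1, 3, 1]
Event 5: SEND 2->3: VV[2][2]++ -> VV[2]=[2, 1, 4, 1], msg_vec=[2, 1, 4, 1]; VV[3]=max(VV[3],msg_vec) then VV[3][3]++ -> VV[3]=[2, 1, 4, 2]
Event 6: LOCAL 0: VV[0][0]++ -> VV[0]=[3, 0, 0, 0]
Event 7: SEND 2->1: VV[2][2]++ -> VV[2]=[2, 1, 5, 1], msg_vec=[2, 1, 5, 1]; VV[1]=max(VV[1],msg_vec) then VV[1][1]++ -> VV[1]=[2, 2, 5, 1]
Event 8: LOCAL 1: VV[1][1]++ -> VV[1]=[2, 3, 5, 1]
Event 9: SEND 3->1: VV[3][3]++ -> VV[3]=[2, 1, 4, 3], msg_vec=[2, 1, 4, 3]; VV[1]=max(VV[1],msg_vec) then VV[1][1]++ -> VV[1]=[2, 4, 5, 3]
Event 10: LOCAL 0: VV[0][0]++ -> VV[0]=[4, 0, 0, 0]
Event 7 stamp: [2, 1, 5, 1]
Event 9 stamp: [2, 1, 4, 3]
[2, 1, 5, 1] <= [2, 1, 4, 3]? False
[2, 1, 4, 3] <= [2, 1, 5, 1]? False
Relation: concurrent

Answer: concurrent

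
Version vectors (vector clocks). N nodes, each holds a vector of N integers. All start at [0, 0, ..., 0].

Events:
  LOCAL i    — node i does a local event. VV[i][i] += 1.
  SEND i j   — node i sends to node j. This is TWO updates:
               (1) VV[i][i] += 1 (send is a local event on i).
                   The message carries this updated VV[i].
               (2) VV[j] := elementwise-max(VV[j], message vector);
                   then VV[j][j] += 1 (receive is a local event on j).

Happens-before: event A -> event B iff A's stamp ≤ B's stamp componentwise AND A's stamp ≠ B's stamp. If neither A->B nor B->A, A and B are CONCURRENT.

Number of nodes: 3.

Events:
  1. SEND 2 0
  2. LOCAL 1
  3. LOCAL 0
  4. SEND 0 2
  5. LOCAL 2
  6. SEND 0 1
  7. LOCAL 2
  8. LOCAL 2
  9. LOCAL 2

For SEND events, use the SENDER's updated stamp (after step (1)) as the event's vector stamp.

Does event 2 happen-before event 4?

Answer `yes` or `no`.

Initial: VV[0]=[0, 0, 0]
Initial: VV[1]=[0, 0, 0]
Initial: VV[2]=[0, 0, 0]
Event 1: SEND 2->0: VV[2][2]++ -> VV[2]=[0, 0, 1], msg_vec=[0, 0, 1]; VV[0]=max(VV[0],msg_vec) then VV[0][0]++ -> VV[0]=[1, 0, 1]
Event 2: LOCAL 1: VV[1][1]++ -> VV[1]=[0, 1, 0]
Event 3: LOCAL 0: VV[0][0]++ -> VV[0]=[2, 0, 1]
Event 4: SEND 0->2: VV[0][0]++ -> VV[0]=[3, 0, 1], msg_vec=[3, 0, 1]; VV[2]=max(VV[2],msg_vec) then VV[2][2]++ -> VV[2]=[3, 0, 2]
Event 5: LOCAL 2: VV[2][2]++ -> VV[2]=[3, 0, 3]
Event 6: SEND 0->1: VV[0][0]++ -> VV[0]=[4, 0, 1], msg_vec=[4, 0, 1]; VV[1]=max(VV[1],msg_vec) then VV[1][1]++ -> VV[1]=[4, 2, 1]
Event 7: LOCAL 2: VV[2][2]++ -> VV[2]=[3, 0, 4]
Event 8: LOCAL 2: VV[2][2]++ -> VV[2]=[3, 0, 5]
Event 9: LOCAL 2: VV[2][2]++ -> VV[2]=[3, 0, 6]
Event 2 stamp: [0, 1, 0]
Event 4 stamp: [3, 0, 1]
[0, 1, 0] <= [3, 0, 1]? False. Equal? False. Happens-before: False

Answer: no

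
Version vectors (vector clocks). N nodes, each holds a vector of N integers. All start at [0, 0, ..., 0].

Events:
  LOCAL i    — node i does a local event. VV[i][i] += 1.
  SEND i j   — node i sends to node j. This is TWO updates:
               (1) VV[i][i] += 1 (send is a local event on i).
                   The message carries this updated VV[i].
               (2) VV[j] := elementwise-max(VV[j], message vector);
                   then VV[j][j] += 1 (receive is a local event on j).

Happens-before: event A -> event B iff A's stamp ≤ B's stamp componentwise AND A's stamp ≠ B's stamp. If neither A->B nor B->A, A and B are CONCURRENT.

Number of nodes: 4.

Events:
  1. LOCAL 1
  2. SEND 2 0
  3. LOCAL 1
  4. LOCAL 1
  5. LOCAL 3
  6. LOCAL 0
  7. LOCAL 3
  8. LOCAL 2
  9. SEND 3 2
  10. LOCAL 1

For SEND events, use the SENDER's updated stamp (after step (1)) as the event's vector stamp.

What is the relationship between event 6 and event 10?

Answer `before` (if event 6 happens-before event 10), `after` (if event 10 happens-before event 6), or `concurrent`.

Initial: VV[0]=[0, 0, 0, 0]
Initial: VV[1]=[0, 0, 0, 0]
Initial: VV[2]=[0, 0, 0, 0]
Initial: VV[3]=[0, 0, 0, 0]
Event 1: LOCAL 1: VV[1][1]++ -> VV[1]=[0, 1, 0, 0]
Event 2: SEND 2->0: VV[2][2]++ -> VV[2]=[0, 0, 1, 0], msg_vec=[0, 0, 1, 0]; VV[0]=max(VV[0],msg_vec) then VV[0][0]++ -> VV[0]=[1, 0, 1, 0]
Event 3: LOCAL 1: VV[1][1]++ -> VV[1]=[0, 2, 0, 0]
Event 4: LOCAL 1: VV[1][1]++ -> VV[1]=[0, 3, 0, 0]
Event 5: LOCAL 3: VV[3][3]++ -> VV[3]=[0, 0, 0, 1]
Event 6: LOCAL 0: VV[0][0]++ -> VV[0]=[2, 0, 1, 0]
Event 7: LOCAL 3: VV[3][3]++ -> VV[3]=[0, 0, 0, 2]
Event 8: LOCAL 2: VV[2][2]++ -> VV[2]=[0, 0, 2, 0]
Event 9: SEND 3->2: VV[3][3]++ -> VV[3]=[0, 0, 0, 3], msg_vec=[0, 0, 0, 3]; VV[2]=max(VV[2],msg_vec) then VV[2][2]++ -> VV[2]=[0, 0, 3, 3]
Event 10: LOCAL 1: VV[1][1]++ -> VV[1]=[0, 4, 0, 0]
Event 6 stamp: [2, 0, 1, 0]
Event 10 stamp: [0, 4, 0, 0]
[2, 0, 1, 0] <= [0, 4, 0, 0]? False
[0, 4, 0, 0] <= [2, 0, 1, 0]? False
Relation: concurrent

Answer: concurrent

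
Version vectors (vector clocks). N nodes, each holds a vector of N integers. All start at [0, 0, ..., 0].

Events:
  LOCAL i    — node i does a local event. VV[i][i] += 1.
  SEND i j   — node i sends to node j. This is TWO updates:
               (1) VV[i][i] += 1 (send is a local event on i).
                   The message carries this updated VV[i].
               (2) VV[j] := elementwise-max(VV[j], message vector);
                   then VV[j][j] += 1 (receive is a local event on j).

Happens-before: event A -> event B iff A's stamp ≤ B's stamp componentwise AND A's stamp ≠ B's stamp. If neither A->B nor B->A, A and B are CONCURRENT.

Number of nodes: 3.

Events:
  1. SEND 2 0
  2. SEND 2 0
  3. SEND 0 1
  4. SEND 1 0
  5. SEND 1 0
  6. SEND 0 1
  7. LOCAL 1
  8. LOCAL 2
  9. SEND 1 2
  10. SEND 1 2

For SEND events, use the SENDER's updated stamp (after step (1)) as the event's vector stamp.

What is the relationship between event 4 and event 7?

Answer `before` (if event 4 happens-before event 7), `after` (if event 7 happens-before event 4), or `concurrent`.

Initial: VV[0]=[0, 0, 0]
Initial: VV[1]=[0, 0, 0]
Initial: VV[2]=[0, 0, 0]
Event 1: SEND 2->0: VV[2][2]++ -> VV[2]=[0, 0, 1], msg_vec=[0, 0, 1]; VV[0]=max(VV[0],msg_vec) then VV[0][0]++ -> VV[0]=[1, 0, 1]
Event 2: SEND 2->0: VV[2][2]++ -> VV[2]=[0, 0, 2], msg_vec=[0, 0, 2]; VV[0]=max(VV[0],msg_vec) then VV[0][0]++ -> VV[0]=[2, 0, 2]
Event 3: SEND 0->1: VV[0][0]++ -> VV[0]=[3, 0, 2], msg_vec=[3, 0, 2]; VV[1]=max(VV[1],msg_vec) then VV[1][1]++ -> VV[1]=[3, 1, 2]
Event 4: SEND 1->0: VV[1][1]++ -> VV[1]=[3, 2, 2], msg_vec=[3, 2, 2]; VV[0]=max(VV[0],msg_vec) then VV[0][0]++ -> VV[0]=[4, 2, 2]
Event 5: SEND 1->0: VV[1][1]++ -> VV[1]=[3, 3, 2], msg_vec=[3, 3, 2]; VV[0]=max(VV[0],msg_vec) then VV[0][0]++ -> VV[0]=[5, 3, 2]
Event 6: SEND 0->1: VV[0][0]++ -> VV[0]=[6, 3, 2], msg_vec=[6, 3, 2]; VV[1]=max(VV[1],msg_vec) then VV[1][1]++ -> VV[1]=[6, 4, 2]
Event 7: LOCAL 1: VV[1][1]++ -> VV[1]=[6, 5, 2]
Event 8: LOCAL 2: VV[2][2]++ -> VV[2]=[0, 0, 3]
Event 9: SEND 1->2: VV[1][1]++ -> VV[1]=[6, 6, 2], msg_vec=[6, 6, 2]; VV[2]=max(VV[2],msg_vec) then VV[2][2]++ -> VV[2]=[6, 6, 4]
Event 10: SEND 1->2: VV[1][1]++ -> VV[1]=[6, 7, 2], msg_vec=[6, 7, 2]; VV[2]=max(VV[2],msg_vec) then VV[2][2]++ -> VV[2]=[6, 7, 5]
Event 4 stamp: [3, 2, 2]
Event 7 stamp: [6, 5, 2]
[3, 2, 2] <= [6, 5, 2]? True
[6, 5, 2] <= [3, 2, 2]? False
Relation: before

Answer: before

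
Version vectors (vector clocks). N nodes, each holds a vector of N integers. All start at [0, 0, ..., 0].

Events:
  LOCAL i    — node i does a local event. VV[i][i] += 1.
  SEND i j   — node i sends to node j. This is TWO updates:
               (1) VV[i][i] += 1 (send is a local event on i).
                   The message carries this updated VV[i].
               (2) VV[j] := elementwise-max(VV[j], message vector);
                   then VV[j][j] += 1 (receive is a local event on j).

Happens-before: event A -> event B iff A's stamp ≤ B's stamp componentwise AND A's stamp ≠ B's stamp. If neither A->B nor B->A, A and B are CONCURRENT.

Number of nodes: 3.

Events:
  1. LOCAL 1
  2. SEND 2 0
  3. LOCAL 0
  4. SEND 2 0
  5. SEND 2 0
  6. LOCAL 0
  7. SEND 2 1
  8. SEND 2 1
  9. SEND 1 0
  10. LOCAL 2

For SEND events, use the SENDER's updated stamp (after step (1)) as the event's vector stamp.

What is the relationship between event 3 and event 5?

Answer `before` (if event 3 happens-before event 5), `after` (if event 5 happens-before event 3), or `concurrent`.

Initial: VV[0]=[0, 0, 0]
Initial: VV[1]=[0, 0, 0]
Initial: VV[2]=[0, 0, 0]
Event 1: LOCAL 1: VV[1][1]++ -> VV[1]=[0, 1, 0]
Event 2: SEND 2->0: VV[2][2]++ -> VV[2]=[0, 0, 1], msg_vec=[0, 0, 1]; VV[0]=max(VV[0],msg_vec) then VV[0][0]++ -> VV[0]=[1, 0, 1]
Event 3: LOCAL 0: VV[0][0]++ -> VV[0]=[2, 0, 1]
Event 4: SEND 2->0: VV[2][2]++ -> VV[2]=[0, 0, 2], msg_vec=[0, 0, 2]; VV[0]=max(VV[0],msg_vec) then VV[0][0]++ -> VV[0]=[3, 0, 2]
Event 5: SEND 2->0: VV[2][2]++ -> VV[2]=[0, 0, 3], msg_vec=[0, 0, 3]; VV[0]=max(VV[0],msg_vec) then VV[0][0]++ -> VV[0]=[4, 0, 3]
Event 6: LOCAL 0: VV[0][0]++ -> VV[0]=[5, 0, 3]
Event 7: SEND 2->1: VV[2][2]++ -> VV[2]=[0, 0, 4], msg_vec=[0, 0, 4]; VV[1]=max(VV[1],msg_vec) then VV[1][1]++ -> VV[1]=[0, 2, 4]
Event 8: SEND 2->1: VV[2][2]++ -> VV[2]=[0, 0, 5], msg_vec=[0, 0, 5]; VV[1]=max(VV[1],msg_vec) then VV[1][1]++ -> VV[1]=[0, 3, 5]
Event 9: SEND 1->0: VV[1][1]++ -> VV[1]=[0, 4, 5], msg_vec=[0, 4, 5]; VV[0]=max(VV[0],msg_vec) then VV[0][0]++ -> VV[0]=[6, 4, 5]
Event 10: LOCAL 2: VV[2][2]++ -> VV[2]=[0, 0, 6]
Event 3 stamp: [2, 0, 1]
Event 5 stamp: [0, 0, 3]
[2, 0, 1] <= [0, 0, 3]? False
[0, 0, 3] <= [2, 0, 1]? False
Relation: concurrent

Answer: concurrent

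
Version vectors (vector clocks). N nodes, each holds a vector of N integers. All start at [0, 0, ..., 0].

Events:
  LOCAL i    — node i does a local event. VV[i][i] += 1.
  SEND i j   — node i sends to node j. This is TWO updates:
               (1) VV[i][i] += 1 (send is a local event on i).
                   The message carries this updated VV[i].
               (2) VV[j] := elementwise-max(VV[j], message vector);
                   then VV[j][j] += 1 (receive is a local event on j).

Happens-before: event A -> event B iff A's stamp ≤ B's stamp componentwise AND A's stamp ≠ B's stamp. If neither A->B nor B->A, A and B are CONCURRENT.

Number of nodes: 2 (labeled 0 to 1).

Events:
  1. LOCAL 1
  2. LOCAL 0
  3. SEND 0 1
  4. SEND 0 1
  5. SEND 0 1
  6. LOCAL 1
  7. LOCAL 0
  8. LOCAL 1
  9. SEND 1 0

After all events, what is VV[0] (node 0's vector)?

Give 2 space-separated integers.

Initial: VV[0]=[0, 0]
Initial: VV[1]=[0, 0]
Event 1: LOCAL 1: VV[1][1]++ -> VV[1]=[0, 1]
Event 2: LOCAL 0: VV[0][0]++ -> VV[0]=[1, 0]
Event 3: SEND 0->1: VV[0][0]++ -> VV[0]=[2, 0], msg_vec=[2, 0]; VV[1]=max(VV[1],msg_vec) then VV[1][1]++ -> VV[1]=[2, 2]
Event 4: SEND 0->1: VV[0][0]++ -> VV[0]=[3, 0], msg_vec=[3, 0]; VV[1]=max(VV[1],msg_vec) then VV[1][1]++ -> VV[1]=[3, 3]
Event 5: SEND 0->1: VV[0][0]++ -> VV[0]=[4, 0], msg_vec=[4, 0]; VV[1]=max(VV[1],msg_vec) then VV[1][1]++ -> VV[1]=[4, 4]
Event 6: LOCAL 1: VV[1][1]++ -> VV[1]=[4, 5]
Event 7: LOCAL 0: VV[0][0]++ -> VV[0]=[5, 0]
Event 8: LOCAL 1: VV[1][1]++ -> VV[1]=[4, 6]
Event 9: SEND 1->0: VV[1][1]++ -> VV[1]=[4, 7], msg_vec=[4, 7]; VV[0]=max(VV[0],msg_vec) then VV[0][0]++ -> VV[0]=[6, 7]
Final vectors: VV[0]=[6, 7]; VV[1]=[4, 7]

Answer: 6 7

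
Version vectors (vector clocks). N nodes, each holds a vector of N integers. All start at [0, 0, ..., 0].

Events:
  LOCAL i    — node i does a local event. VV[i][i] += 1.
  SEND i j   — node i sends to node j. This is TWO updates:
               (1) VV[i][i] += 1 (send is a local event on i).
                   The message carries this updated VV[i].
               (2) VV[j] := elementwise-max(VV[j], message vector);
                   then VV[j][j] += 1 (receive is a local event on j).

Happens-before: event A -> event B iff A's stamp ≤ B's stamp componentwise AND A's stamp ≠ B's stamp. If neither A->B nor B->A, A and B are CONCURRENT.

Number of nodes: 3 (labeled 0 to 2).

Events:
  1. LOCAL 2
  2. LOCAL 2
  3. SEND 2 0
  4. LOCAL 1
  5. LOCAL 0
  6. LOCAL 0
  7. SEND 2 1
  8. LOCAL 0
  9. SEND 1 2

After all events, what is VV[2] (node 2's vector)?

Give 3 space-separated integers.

Answer: 0 3 5

Derivation:
Initial: VV[0]=[0, 0, 0]
Initial: VV[1]=[0, 0, 0]
Initial: VV[2]=[0, 0, 0]
Event 1: LOCAL 2: VV[2][2]++ -> VV[2]=[0, 0, 1]
Event 2: LOCAL 2: VV[2][2]++ -> VV[2]=[0, 0, 2]
Event 3: SEND 2->0: VV[2][2]++ -> VV[2]=[0, 0, 3], msg_vec=[0, 0, 3]; VV[0]=max(VV[0],msg_vec) then VV[0][0]++ -> VV[0]=[1, 0, 3]
Event 4: LOCAL 1: VV[1][1]++ -> VV[1]=[0, 1, 0]
Event 5: LOCAL 0: VV[0][0]++ -> VV[0]=[2, 0, 3]
Event 6: LOCAL 0: VV[0][0]++ -> VV[0]=[3, 0, 3]
Event 7: SEND 2->1: VV[2][2]++ -> VV[2]=[0, 0, 4], msg_vec=[0, 0, 4]; VV[1]=max(VV[1],msg_vec) then VV[1][1]++ -> VV[1]=[0, 2, 4]
Event 8: LOCAL 0: VV[0][0]++ -> VV[0]=[4, 0, 3]
Event 9: SEND 1->2: VV[1][1]++ -> VV[1]=[0, 3, 4], msg_vec=[0, 3, 4]; VV[2]=max(VV[2],msg_vec) then VV[2][2]++ -> VV[2]=[0, 3, 5]
Final vectors: VV[0]=[4, 0, 3]; VV[1]=[0, 3, 4]; VV[2]=[0, 3, 5]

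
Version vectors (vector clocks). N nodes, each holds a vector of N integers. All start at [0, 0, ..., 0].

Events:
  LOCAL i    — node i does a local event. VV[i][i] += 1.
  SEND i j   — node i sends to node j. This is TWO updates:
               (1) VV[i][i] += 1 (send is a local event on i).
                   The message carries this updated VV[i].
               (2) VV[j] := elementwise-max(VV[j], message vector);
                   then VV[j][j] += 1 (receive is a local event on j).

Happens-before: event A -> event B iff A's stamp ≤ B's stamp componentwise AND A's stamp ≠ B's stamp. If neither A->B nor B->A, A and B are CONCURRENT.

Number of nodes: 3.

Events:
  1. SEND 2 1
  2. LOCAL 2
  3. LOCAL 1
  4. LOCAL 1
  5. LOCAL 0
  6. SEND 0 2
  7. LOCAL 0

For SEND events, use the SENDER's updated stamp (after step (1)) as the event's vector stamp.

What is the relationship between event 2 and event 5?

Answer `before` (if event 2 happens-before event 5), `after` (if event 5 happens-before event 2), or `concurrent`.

Initial: VV[0]=[0, 0, 0]
Initial: VV[1]=[0, 0, 0]
Initial: VV[2]=[0, 0, 0]
Event 1: SEND 2->1: VV[2][2]++ -> VV[2]=[0, 0, 1], msg_vec=[0, 0, 1]; VV[1]=max(VV[1],msg_vec) then VV[1][1]++ -> VV[1]=[0, 1, 1]
Event 2: LOCAL 2: VV[2][2]++ -> VV[2]=[0, 0, 2]
Event 3: LOCAL 1: VV[1][1]++ -> VV[1]=[0, 2, 1]
Event 4: LOCAL 1: VV[1][1]++ -> VV[1]=[0, 3, 1]
Event 5: LOCAL 0: VV[0][0]++ -> VV[0]=[1, 0, 0]
Event 6: SEND 0->2: VV[0][0]++ -> VV[0]=[2, 0, 0], msg_vec=[2, 0, 0]; VV[2]=max(VV[2],msg_vec) then VV[2][2]++ -> VV[2]=[2, 0, 3]
Event 7: LOCAL 0: VV[0][0]++ -> VV[0]=[3, 0, 0]
Event 2 stamp: [0, 0, 2]
Event 5 stamp: [1, 0, 0]
[0, 0, 2] <= [1, 0, 0]? False
[1, 0, 0] <= [0, 0, 2]? False
Relation: concurrent

Answer: concurrent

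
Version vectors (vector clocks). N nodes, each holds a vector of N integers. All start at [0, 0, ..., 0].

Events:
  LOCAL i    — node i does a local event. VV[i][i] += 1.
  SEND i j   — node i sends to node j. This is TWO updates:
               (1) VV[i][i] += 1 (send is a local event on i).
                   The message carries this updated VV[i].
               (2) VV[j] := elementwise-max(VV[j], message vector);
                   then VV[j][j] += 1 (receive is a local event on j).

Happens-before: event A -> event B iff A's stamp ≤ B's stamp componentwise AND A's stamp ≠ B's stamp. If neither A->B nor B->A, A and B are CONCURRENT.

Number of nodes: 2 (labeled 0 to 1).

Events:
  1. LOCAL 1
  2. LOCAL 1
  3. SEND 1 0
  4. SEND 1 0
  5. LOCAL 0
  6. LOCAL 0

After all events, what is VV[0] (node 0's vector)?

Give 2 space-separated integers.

Answer: 4 4

Derivation:
Initial: VV[0]=[0, 0]
Initial: VV[1]=[0, 0]
Event 1: LOCAL 1: VV[1][1]++ -> VV[1]=[0, 1]
Event 2: LOCAL 1: VV[1][1]++ -> VV[1]=[0, 2]
Event 3: SEND 1->0: VV[1][1]++ -> VV[1]=[0, 3], msg_vec=[0, 3]; VV[0]=max(VV[0],msg_vec) then VV[0][0]++ -> VV[0]=[1, 3]
Event 4: SEND 1->0: VV[1][1]++ -> VV[1]=[0, 4], msg_vec=[0, 4]; VV[0]=max(VV[0],msg_vec) then VV[0][0]++ -> VV[0]=[2, 4]
Event 5: LOCAL 0: VV[0][0]++ -> VV[0]=[3, 4]
Event 6: LOCAL 0: VV[0][0]++ -> VV[0]=[4, 4]
Final vectors: VV[0]=[4, 4]; VV[1]=[0, 4]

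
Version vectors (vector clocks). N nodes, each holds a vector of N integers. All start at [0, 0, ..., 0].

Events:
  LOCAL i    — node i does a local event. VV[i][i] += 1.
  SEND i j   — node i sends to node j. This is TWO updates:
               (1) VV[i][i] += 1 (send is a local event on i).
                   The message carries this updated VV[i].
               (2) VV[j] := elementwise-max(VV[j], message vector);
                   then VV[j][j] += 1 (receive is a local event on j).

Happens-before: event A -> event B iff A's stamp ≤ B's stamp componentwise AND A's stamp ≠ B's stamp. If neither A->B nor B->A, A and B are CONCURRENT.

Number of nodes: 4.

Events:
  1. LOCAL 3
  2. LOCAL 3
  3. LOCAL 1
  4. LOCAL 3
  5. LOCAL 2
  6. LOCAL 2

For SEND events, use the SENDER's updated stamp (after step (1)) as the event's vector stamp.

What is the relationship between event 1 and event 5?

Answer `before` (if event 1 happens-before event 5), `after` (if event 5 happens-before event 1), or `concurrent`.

Initial: VV[0]=[0, 0, 0, 0]
Initial: VV[1]=[0, 0, 0, 0]
Initial: VV[2]=[0, 0, 0, 0]
Initial: VV[3]=[0, 0, 0, 0]
Event 1: LOCAL 3: VV[3][3]++ -> VV[3]=[0, 0, 0, 1]
Event 2: LOCAL 3: VV[3][3]++ -> VV[3]=[0, 0, 0, 2]
Event 3: LOCAL 1: VV[1][1]++ -> VV[1]=[0, 1, 0, 0]
Event 4: LOCAL 3: VV[3][3]++ -> VV[3]=[0, 0, 0, 3]
Event 5: LOCAL 2: VV[2][2]++ -> VV[2]=[0, 0, 1, 0]
Event 6: LOCAL 2: VV[2][2]++ -> VV[2]=[0, 0, 2, 0]
Event 1 stamp: [0, 0, 0, 1]
Event 5 stamp: [0, 0, 1, 0]
[0, 0, 0, 1] <= [0, 0, 1, 0]? False
[0, 0, 1, 0] <= [0, 0, 0, 1]? False
Relation: concurrent

Answer: concurrent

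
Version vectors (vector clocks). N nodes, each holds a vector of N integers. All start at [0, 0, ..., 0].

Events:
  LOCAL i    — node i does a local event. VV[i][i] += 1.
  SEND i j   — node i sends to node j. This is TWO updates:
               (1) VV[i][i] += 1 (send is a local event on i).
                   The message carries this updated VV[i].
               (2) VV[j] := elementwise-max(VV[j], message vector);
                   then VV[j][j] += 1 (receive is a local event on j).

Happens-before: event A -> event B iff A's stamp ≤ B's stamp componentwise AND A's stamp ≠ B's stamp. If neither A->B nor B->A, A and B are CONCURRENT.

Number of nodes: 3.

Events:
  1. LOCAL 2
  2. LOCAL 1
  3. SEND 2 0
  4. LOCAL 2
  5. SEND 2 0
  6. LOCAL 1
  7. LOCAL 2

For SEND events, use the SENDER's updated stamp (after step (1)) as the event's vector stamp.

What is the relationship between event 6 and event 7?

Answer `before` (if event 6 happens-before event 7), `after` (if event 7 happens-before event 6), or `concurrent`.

Answer: concurrent

Derivation:
Initial: VV[0]=[0, 0, 0]
Initial: VV[1]=[0, 0, 0]
Initial: VV[2]=[0, 0, 0]
Event 1: LOCAL 2: VV[2][2]++ -> VV[2]=[0, 0, 1]
Event 2: LOCAL 1: VV[1][1]++ -> VV[1]=[0, 1, 0]
Event 3: SEND 2->0: VV[2][2]++ -> VV[2]=[0, 0, 2], msg_vec=[0, 0, 2]; VV[0]=max(VV[0],msg_vec) then VV[0][0]++ -> VV[0]=[1, 0, 2]
Event 4: LOCAL 2: VV[2][2]++ -> VV[2]=[0, 0, 3]
Event 5: SEND 2->0: VV[2][2]++ -> VV[2]=[0, 0, 4], msg_vec=[0, 0, 4]; VV[0]=max(VV[0],msg_vec) then VV[0][0]++ -> VV[0]=[2, 0, 4]
Event 6: LOCAL 1: VV[1][1]++ -> VV[1]=[0, 2, 0]
Event 7: LOCAL 2: VV[2][2]++ -> VV[2]=[0, 0, 5]
Event 6 stamp: [0, 2, 0]
Event 7 stamp: [0, 0, 5]
[0, 2, 0] <= [0, 0, 5]? False
[0, 0, 5] <= [0, 2, 0]? False
Relation: concurrent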